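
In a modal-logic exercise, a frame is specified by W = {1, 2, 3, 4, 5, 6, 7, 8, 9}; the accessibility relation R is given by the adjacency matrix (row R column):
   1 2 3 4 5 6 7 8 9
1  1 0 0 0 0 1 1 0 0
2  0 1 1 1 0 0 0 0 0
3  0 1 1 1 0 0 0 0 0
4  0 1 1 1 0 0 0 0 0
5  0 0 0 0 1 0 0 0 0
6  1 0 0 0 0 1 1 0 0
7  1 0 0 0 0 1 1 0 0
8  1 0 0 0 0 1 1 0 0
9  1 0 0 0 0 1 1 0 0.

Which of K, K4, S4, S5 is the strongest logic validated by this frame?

K4

Transitive (axiom 4): yes — every two-step R-path is closed by a direct edge.
Reflexive (axiom T): no — 8 is not related to itself.
Euclidean (axiom 5): yes — any two successors of a common world are R-related.
So F validates K, K4; S4 would additionally require R to be reflexive. The strongest is K4.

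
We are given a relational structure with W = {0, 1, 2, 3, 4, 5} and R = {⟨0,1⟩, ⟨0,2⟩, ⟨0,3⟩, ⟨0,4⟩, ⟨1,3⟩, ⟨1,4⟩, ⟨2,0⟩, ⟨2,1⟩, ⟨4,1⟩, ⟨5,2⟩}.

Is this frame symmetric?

No

Symmetric: no — 0 R 1 but not 1 R 0.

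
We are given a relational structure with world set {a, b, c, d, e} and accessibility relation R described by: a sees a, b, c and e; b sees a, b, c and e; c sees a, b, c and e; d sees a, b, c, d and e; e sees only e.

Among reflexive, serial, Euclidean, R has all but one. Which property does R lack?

Reflexive: yes — every world is R-related to itself.
Serial: yes — every world has a successor (e.g. a R a).
Euclidean: no — a R e and a R b, but not e R b.
Only Euclidean fails.

Euclidean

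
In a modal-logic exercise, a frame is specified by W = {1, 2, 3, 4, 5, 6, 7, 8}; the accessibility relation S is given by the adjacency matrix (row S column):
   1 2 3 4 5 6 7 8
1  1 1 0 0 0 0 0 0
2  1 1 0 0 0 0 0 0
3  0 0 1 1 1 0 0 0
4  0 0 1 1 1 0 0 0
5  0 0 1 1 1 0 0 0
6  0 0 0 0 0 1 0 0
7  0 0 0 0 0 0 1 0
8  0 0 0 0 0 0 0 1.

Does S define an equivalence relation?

Reflexive: yes — every world is S-related to itself.
Symmetric: yes — every pair in S has its reverse in S.
Transitive: yes — every two-step S-path is closed by a direct edge.
So S is an equivalence relation.

Yes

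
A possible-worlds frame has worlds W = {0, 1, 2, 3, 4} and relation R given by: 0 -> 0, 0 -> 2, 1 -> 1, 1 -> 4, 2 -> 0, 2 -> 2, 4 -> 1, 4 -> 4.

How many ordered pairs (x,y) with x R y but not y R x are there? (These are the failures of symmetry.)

R is symmetric; there are no such tuples.

0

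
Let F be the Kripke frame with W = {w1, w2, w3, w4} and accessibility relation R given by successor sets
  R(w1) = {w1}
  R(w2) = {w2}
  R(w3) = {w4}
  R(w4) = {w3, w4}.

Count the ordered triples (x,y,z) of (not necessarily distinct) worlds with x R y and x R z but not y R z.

1

Enumerating: (w4,w3,w3).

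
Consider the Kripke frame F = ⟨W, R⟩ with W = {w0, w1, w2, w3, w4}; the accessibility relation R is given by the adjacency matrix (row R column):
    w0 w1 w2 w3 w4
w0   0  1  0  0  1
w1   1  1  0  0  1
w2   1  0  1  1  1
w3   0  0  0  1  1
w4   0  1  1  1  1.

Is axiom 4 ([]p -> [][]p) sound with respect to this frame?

By correspondence theory, 4 is valid on a frame iff R is transitive.
Transitive: no — w0 R w4 and w4 R w2, but not w0 R w2.

No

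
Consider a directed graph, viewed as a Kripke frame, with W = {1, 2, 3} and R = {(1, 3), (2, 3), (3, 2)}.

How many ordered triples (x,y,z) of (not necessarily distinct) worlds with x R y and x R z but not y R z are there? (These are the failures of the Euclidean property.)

Enumerating: (1,3,3), (2,3,3), (3,2,2).

3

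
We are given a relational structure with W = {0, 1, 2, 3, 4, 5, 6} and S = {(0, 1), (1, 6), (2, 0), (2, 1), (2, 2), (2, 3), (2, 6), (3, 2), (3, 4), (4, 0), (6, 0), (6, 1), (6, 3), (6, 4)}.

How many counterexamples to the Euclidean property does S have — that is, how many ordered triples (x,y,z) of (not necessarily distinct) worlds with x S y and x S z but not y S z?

Enumerating: (0,1,1), (1,6,6), (2,0,0), (2,0,2), (2,0,3), (2,0,6), (2,1,0), (2,1,1), (2,1,2), (2,1,3), (2,3,0), (2,3,1), … and 21 more.
Total: 33.

33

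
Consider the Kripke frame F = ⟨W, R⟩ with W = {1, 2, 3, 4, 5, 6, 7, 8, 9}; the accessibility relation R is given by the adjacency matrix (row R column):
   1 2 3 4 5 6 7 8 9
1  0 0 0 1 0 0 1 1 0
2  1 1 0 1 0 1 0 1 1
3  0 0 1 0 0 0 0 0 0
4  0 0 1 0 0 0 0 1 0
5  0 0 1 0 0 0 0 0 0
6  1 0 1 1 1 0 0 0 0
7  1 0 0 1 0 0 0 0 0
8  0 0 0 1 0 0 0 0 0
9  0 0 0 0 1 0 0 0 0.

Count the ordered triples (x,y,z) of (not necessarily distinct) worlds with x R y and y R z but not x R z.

18

Enumerating: (1,4,3), (1,7,1), (2,1,7), (2,4,3), (2,6,3), (2,6,5), (2,9,5), (4,8,4), (6,1,7), (6,1,8), (6,4,8), (7,1,7), (7,1,8), (7,4,3), (7,4,8), (8,4,3), (8,4,8), (9,5,3).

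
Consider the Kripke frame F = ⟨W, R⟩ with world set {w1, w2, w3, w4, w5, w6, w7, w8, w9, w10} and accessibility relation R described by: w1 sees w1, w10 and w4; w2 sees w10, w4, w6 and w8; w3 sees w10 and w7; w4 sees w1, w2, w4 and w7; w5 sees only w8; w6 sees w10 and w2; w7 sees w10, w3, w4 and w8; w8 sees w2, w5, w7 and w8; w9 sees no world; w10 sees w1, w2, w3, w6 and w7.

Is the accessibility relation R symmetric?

Yes

Symmetric: yes — every pair in R has its reverse in R.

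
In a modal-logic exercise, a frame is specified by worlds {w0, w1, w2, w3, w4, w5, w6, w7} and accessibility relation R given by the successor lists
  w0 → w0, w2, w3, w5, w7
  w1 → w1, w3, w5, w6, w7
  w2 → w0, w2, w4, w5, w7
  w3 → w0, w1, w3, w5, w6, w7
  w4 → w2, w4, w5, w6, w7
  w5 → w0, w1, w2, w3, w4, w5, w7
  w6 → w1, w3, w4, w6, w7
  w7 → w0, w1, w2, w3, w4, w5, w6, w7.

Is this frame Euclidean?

Euclidean: no — w0 R w2 and w0 R w3, but not w2 R w3.

No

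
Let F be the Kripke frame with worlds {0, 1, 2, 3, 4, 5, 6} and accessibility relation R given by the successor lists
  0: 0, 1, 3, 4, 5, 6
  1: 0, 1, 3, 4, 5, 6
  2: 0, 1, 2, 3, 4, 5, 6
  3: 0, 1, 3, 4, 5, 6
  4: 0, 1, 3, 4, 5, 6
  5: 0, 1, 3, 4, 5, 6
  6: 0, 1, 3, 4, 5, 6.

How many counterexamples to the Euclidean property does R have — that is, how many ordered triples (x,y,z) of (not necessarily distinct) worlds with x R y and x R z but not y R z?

Enumerating: (2,0,2), (2,1,2), (2,3,2), (2,4,2), (2,5,2), (2,6,2).

6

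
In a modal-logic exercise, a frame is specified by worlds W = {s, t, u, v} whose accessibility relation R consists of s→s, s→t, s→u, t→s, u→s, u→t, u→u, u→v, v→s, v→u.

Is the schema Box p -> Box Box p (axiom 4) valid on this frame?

By correspondence theory, 4 is valid on a frame iff R is transitive.
Transitive: no — s R u and u R v, but not s R v.

No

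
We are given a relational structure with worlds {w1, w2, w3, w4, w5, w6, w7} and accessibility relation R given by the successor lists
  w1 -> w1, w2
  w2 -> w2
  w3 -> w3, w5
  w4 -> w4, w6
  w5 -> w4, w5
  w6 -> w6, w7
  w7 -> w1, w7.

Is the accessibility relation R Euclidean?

Euclidean: no — w1 R w2 and w1 R w1, but not w2 R w1.

No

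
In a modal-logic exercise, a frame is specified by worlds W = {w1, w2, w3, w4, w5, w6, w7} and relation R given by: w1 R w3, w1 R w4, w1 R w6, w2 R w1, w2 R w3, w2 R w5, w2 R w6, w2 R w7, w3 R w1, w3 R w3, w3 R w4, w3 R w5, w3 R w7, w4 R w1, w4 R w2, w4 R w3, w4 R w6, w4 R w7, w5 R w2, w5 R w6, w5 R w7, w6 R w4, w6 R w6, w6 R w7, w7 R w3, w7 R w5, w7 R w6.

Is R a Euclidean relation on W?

Euclidean: no — w1 R w3 and w1 R w6, but not w3 R w6.

No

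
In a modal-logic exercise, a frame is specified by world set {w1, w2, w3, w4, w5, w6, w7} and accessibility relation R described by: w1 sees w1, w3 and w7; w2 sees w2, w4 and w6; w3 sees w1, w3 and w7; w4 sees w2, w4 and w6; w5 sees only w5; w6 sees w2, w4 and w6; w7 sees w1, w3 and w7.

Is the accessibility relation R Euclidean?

Euclidean: yes — any two successors of a common world are R-related.

Yes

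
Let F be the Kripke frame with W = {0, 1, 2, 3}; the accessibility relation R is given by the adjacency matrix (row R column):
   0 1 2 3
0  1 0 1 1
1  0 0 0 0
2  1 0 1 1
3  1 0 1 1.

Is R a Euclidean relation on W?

Yes

Euclidean: yes — any two successors of a common world are R-related.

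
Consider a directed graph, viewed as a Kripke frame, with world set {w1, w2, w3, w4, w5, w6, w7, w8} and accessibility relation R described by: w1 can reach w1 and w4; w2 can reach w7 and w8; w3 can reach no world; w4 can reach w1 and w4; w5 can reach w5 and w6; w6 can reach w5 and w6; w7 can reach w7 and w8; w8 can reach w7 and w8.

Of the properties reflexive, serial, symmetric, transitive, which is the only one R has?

Reflexive: no — w2 is not related to itself.
Serial: no — w3 has no R-successor.
Symmetric: no — w2 R w7 but not w7 R w2.
Transitive: yes — every two-step R-path is closed by a direct edge.
Only transitive holds.

transitive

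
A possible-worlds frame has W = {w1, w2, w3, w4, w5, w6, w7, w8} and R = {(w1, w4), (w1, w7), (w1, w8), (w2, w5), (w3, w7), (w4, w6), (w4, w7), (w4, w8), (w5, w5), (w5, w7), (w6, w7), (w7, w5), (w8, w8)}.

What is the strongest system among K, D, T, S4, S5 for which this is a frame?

D

Serial (axiom D): yes — every world has a successor (e.g. w1 R w4).
Reflexive (axiom T): no — w1 is not related to itself.
Transitive (axiom 4): no — w1 R w4 and w4 R w6, but not w1 R w6.
Euclidean (axiom 5): no — w1 R w7 and w1 R w4, but not w7 R w4.
So F validates K, D; T would additionally require R to be reflexive. The strongest is D.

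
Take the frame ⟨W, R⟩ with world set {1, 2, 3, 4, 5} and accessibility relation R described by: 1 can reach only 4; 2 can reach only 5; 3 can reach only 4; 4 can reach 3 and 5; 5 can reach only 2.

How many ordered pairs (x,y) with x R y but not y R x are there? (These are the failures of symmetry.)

Enumerating: (1,4), (4,5).

2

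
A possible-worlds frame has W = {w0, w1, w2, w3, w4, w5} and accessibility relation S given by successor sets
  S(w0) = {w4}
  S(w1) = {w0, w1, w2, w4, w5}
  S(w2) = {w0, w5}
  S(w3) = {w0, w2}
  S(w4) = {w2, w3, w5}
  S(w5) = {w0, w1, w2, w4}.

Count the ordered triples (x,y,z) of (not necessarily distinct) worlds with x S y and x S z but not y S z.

33

Enumerating: (w0,w4,w4), (w1,w0,w0), (w1,w0,w1), (w1,w0,w2), (w1,w0,w5), (w1,w2,w1), (w1,w2,w2), (w1,w2,w4), (w1,w4,w0), (w1,w4,w1), (w1,w4,w4), (w1,w5,w5), … and 21 more.
Total: 33.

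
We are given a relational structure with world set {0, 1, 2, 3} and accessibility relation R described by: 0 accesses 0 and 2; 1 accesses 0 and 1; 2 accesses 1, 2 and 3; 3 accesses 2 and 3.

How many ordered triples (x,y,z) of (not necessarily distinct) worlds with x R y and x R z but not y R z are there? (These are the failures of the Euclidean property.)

5

Enumerating: (0,2,0), (1,0,1), (2,1,2), (2,1,3), (2,3,1).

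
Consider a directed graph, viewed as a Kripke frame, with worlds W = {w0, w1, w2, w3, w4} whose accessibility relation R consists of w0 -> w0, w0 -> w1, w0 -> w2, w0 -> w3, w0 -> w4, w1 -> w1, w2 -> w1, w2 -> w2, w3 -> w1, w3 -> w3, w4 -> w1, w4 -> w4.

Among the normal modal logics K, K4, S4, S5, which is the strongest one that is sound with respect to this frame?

Transitive (axiom 4): yes — every two-step R-path is closed by a direct edge.
Reflexive (axiom T): yes — every world is R-related to itself.
Euclidean (axiom 5): no — w0 R w1 and w0 R w2, but not w1 R w2.
So F validates K, K4, S4; S5 would additionally require R to be Euclidean. The strongest is S4.

S4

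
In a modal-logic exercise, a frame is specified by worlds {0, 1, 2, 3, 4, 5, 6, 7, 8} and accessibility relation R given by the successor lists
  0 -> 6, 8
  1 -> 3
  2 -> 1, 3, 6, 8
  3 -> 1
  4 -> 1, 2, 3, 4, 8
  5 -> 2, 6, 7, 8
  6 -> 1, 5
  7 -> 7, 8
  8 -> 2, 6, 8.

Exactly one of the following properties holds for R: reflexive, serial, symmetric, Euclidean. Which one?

serial

Reflexive: no — 0 is not related to itself.
Serial: yes — every world has a successor (e.g. 0 R 6).
Symmetric: no — 0 R 6 but not 6 R 0.
Euclidean: no — 0 R 6 and 0 R 8, but not 6 R 8.
Only serial holds.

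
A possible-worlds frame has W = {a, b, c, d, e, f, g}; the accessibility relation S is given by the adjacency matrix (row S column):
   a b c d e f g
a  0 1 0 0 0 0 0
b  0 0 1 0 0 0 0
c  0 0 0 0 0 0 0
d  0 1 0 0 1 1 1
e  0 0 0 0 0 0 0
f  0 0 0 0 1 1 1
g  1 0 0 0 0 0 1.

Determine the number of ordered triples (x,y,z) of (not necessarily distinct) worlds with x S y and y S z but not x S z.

5

Enumerating: (a,b,c), (d,b,c), (d,g,a), (f,g,a), (g,a,b).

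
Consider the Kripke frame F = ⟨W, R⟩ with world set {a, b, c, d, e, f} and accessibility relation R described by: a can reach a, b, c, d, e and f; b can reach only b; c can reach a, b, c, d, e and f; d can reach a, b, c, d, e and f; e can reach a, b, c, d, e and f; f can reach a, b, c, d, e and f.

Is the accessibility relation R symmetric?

Symmetric: no — a R b but not b R a.

No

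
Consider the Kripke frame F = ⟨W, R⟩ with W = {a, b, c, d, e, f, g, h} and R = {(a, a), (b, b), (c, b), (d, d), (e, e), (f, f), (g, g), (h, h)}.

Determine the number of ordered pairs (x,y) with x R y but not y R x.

1

Enumerating: (c,b).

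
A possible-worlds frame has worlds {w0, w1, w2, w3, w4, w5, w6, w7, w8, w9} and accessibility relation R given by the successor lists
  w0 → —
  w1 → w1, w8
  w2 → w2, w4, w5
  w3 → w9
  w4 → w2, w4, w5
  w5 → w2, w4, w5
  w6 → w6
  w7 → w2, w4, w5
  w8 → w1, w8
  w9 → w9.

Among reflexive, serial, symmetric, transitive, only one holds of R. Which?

Reflexive: no — w0 is not related to itself.
Serial: no — w0 has no R-successor.
Symmetric: no — w3 R w9 but not w9 R w3.
Transitive: yes — every two-step R-path is closed by a direct edge.
Only transitive holds.

transitive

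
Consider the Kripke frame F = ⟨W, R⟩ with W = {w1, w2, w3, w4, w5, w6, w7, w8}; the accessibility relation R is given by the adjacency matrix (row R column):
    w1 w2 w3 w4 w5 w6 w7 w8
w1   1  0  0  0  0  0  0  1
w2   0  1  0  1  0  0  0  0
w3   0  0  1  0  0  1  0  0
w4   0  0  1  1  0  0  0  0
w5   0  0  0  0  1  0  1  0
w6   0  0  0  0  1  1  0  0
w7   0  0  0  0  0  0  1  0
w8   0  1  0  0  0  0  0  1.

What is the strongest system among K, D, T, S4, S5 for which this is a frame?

Serial (axiom D): yes — every world has a successor (e.g. w1 R w1).
Reflexive (axiom T): yes — every world is R-related to itself.
Transitive (axiom 4): no — w1 R w8 and w8 R w2, but not w1 R w2.
Euclidean (axiom 5): no — w1 R w8 and w1 R w1, but not w8 R w1.
So F validates K, D, T; S4 would additionally require R to be transitive. The strongest is T.

T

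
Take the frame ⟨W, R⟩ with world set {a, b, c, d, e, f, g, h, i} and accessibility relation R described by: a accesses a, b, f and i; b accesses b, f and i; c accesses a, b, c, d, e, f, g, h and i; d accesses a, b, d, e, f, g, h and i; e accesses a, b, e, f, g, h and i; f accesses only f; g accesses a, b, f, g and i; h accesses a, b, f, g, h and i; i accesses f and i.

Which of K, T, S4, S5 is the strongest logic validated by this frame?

Reflexive (axiom T): yes — every world is R-related to itself.
Transitive (axiom 4): yes — every two-step R-path is closed by a direct edge.
Euclidean (axiom 5): no — a R f and a R b, but not f R b.
So F validates K, T, S4; S5 would additionally require R to be Euclidean. The strongest is S4.

S4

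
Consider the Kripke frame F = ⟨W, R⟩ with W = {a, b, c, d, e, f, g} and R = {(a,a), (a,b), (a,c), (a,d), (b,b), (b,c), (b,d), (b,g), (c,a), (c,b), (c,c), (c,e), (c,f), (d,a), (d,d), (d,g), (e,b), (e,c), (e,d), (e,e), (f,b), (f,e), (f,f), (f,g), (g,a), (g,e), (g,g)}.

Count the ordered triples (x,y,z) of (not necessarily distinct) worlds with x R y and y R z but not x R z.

34

Enumerating: (a,b,g), (a,c,e), (a,c,f), (a,d,g), (b,c,a), (b,c,e), (b,c,f), (b,d,a), (b,g,a), (b,g,e), (c,a,d), (c,b,d), … and 22 more.
Total: 34.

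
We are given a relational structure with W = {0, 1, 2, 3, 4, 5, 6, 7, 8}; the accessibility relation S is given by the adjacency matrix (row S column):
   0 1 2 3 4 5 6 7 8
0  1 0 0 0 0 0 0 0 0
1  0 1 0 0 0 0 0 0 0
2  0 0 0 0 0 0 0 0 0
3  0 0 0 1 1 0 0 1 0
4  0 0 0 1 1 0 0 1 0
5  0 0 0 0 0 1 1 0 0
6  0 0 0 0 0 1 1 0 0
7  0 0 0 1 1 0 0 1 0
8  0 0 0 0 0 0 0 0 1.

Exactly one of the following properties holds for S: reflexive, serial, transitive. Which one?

transitive

Reflexive: no — 2 is not related to itself.
Serial: no — 2 has no S-successor.
Transitive: yes — every two-step S-path is closed by a direct edge.
Only transitive holds.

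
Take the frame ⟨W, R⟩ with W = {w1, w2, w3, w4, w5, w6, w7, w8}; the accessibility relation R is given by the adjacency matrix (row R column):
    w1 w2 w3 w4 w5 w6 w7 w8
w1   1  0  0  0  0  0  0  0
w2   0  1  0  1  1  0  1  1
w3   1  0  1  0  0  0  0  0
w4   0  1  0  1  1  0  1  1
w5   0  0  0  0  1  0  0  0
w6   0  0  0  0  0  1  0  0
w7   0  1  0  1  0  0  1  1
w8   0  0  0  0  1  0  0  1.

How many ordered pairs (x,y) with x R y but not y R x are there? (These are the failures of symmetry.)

Enumerating: (w2,w5), (w2,w8), (w3,w1), (w4,w5), (w4,w8), (w7,w8), (w8,w5).

7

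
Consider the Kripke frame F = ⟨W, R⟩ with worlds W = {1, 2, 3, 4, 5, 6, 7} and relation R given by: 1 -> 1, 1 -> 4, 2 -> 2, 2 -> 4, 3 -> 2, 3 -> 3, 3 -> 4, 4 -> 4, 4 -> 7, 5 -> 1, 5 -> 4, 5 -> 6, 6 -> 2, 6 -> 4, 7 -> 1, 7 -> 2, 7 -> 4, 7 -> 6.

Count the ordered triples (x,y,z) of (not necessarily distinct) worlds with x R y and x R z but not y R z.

Enumerating: (1,4,1), (2,4,2), (3,2,3), (3,4,2), (3,4,3), (4,7,7), (5,1,6), (5,4,1), (5,4,6), (5,6,1), (5,6,6), (6,4,2), … and 9 more.
Total: 21.

21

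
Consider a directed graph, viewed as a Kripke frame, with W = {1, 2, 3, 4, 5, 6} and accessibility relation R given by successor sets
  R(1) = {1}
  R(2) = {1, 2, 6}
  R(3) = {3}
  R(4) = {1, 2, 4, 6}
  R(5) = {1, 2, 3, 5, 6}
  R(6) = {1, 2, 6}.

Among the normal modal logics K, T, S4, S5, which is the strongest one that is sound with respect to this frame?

Reflexive (axiom T): yes — every world is R-related to itself.
Transitive (axiom 4): yes — every two-step R-path is closed by a direct edge.
Euclidean (axiom 5): no — 2 R 1 and 2 R 6, but not 1 R 6.
So F validates K, T, S4; S5 would additionally require R to be Euclidean. The strongest is S4.

S4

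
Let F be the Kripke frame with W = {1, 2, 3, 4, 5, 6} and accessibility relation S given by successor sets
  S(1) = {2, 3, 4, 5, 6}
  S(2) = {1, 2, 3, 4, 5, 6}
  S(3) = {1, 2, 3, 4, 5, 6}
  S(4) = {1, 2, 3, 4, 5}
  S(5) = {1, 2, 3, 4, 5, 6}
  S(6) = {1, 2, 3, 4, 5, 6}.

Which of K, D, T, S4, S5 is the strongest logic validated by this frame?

D

Serial (axiom D): yes — every world has a successor (e.g. 1 S 2).
Reflexive (axiom T): no — 1 is not related to itself.
Transitive (axiom 4): no — 4 S 1 and 1 S 6, but not 4 S 6.
Euclidean (axiom 5): no — 1 S 4 and 1 S 6, but not 4 S 6.
So F validates K, D; T would additionally require S to be reflexive. The strongest is D.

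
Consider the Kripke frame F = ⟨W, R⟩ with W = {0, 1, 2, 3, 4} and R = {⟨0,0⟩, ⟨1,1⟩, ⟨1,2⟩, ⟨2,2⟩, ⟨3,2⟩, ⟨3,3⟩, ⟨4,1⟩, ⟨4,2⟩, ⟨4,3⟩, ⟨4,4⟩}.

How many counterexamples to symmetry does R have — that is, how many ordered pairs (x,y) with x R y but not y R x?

5

Enumerating: (1,2), (3,2), (4,1), (4,2), (4,3).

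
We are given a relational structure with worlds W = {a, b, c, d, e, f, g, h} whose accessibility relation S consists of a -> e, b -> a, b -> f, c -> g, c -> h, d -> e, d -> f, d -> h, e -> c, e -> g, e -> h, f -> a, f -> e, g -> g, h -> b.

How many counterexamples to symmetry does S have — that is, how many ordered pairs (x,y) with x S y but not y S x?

14

Enumerating: (a,e), (b,a), (b,f), (c,g), (c,h), (d,e), (d,f), (d,h), (e,c), (e,g), (e,h), (f,a), (f,e), (h,b).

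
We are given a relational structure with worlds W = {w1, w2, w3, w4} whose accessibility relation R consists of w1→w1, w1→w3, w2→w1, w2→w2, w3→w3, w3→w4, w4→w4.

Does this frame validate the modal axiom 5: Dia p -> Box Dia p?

No

The schema 5 characterises exactly the Euclidean frames.
Euclidean: no — w1 R w3 and w1 R w1, but not w3 R w1.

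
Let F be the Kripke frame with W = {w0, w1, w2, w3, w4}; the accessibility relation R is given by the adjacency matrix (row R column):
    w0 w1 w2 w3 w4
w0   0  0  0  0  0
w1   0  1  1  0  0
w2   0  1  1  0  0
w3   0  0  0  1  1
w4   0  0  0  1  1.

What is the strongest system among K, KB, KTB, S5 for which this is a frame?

Symmetric (axiom B): yes — every pair in R has its reverse in R.
Reflexive (axiom T): no — w0 is not related to itself.
Euclidean (axiom 5): yes — any two successors of a common world are R-related.
So F validates K, KB; KTB would additionally require R to be reflexive. The strongest is KB.

KB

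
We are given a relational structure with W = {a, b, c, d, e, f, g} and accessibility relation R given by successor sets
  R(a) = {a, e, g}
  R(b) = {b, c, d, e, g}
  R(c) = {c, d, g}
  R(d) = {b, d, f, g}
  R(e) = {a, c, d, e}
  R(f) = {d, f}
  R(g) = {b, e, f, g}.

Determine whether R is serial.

Yes

Serial: yes — every world has a successor (e.g. a R a).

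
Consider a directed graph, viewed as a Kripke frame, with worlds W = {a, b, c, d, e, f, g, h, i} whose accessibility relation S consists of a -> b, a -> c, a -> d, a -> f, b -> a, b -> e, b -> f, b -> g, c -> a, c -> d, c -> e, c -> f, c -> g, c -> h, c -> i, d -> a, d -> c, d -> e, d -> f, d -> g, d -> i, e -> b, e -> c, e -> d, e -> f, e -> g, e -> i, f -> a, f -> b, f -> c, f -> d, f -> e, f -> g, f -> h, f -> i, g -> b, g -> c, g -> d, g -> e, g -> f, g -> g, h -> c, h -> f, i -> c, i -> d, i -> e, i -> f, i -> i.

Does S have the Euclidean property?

Euclidean: no — a S b and a S c, but not b S c.

No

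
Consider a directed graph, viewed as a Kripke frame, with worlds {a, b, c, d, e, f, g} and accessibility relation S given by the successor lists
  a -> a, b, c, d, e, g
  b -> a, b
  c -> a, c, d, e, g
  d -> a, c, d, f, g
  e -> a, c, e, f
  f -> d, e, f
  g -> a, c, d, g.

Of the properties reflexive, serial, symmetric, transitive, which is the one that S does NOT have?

transitive

Reflexive: yes — every world is S-related to itself.
Serial: yes — every world has a successor (e.g. a S a).
Symmetric: yes — every pair in S has its reverse in S.
Transitive: no — a S d and d S f, but not a S f.
Only transitive fails.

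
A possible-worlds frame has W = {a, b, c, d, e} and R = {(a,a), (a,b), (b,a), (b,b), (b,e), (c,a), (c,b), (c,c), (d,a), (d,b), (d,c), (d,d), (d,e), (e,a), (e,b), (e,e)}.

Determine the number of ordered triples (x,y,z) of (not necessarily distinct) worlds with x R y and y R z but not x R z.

Enumerating: (a,b,e), (c,b,e).

2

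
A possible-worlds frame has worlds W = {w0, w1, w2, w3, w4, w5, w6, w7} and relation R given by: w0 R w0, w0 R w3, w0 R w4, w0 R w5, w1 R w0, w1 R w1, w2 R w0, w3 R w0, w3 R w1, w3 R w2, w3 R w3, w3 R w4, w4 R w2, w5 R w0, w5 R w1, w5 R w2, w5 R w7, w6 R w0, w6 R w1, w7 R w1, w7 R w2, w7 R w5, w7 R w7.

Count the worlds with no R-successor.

R is serial; there are no such worlds.

0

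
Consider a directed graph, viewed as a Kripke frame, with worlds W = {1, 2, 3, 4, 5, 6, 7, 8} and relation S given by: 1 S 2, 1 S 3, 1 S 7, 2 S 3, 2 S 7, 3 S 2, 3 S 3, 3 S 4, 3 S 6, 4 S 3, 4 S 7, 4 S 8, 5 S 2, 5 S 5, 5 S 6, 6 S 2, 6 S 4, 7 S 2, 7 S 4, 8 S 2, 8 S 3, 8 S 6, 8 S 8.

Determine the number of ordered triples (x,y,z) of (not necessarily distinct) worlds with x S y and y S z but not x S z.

34

Enumerating: (1,3,4), (1,3,6), (1,7,4), (2,3,2), (2,3,4), (2,3,6), (2,7,2), (2,7,4), (3,2,7), (3,4,7), (3,4,8), (4,3,2), … and 22 more.
Total: 34.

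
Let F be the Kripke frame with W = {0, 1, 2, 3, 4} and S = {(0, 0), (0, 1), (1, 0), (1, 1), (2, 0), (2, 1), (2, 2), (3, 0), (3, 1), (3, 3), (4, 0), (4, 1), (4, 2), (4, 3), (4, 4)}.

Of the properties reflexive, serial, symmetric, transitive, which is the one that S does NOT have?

symmetric

Reflexive: yes — every world is S-related to itself.
Serial: yes — every world has a successor (e.g. 0 S 0).
Symmetric: no — 2 S 0 but not 0 S 2.
Transitive: yes — every two-step S-path is closed by a direct edge.
Only symmetric fails.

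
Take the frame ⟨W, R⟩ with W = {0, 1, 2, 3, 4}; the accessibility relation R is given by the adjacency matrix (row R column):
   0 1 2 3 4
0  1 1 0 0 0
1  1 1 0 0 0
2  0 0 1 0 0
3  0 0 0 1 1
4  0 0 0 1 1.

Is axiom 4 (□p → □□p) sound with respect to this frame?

Axiom 4 corresponds to the accessibility relation being transitive.
Transitive: yes — every two-step R-path is closed by a direct edge.

Yes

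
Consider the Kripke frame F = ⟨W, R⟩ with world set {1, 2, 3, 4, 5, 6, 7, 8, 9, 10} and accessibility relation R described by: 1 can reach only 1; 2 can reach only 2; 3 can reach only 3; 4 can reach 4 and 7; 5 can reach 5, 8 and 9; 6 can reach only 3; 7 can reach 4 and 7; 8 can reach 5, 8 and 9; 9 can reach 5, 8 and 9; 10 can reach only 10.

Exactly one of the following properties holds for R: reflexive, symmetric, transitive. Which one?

transitive

Reflexive: no — 6 is not related to itself.
Symmetric: no — 6 R 3 but not 3 R 6.
Transitive: yes — every two-step R-path is closed by a direct edge.
Only transitive holds.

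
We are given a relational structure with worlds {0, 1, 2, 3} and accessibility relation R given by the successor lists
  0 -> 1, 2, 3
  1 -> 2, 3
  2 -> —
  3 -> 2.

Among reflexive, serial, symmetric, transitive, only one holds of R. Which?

Reflexive: no — 0 is not related to itself.
Serial: no — 2 has no R-successor.
Symmetric: no — 0 R 1 but not 1 R 0.
Transitive: yes — every two-step R-path is closed by a direct edge.
Only transitive holds.

transitive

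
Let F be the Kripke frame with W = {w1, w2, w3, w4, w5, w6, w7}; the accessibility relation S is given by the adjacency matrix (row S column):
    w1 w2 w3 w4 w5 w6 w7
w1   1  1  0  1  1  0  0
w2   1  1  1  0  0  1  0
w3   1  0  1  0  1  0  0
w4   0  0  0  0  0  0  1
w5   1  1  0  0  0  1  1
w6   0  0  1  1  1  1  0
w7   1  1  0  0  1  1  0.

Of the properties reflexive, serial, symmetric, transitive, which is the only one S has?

Reflexive: no — w4 is not related to itself.
Serial: yes — every world has a successor (e.g. w1 S w1).
Symmetric: no — w1 S w4 but not w4 S w1.
Transitive: no — w1 S w2 and w2 S w3, but not w1 S w3.
Only serial holds.

serial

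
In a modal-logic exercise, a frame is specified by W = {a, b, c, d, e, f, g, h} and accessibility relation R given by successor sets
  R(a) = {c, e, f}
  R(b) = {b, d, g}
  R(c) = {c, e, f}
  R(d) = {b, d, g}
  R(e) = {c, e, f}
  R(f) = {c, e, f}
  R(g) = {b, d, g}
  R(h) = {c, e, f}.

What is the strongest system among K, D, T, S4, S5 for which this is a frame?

Serial (axiom D): yes — every world has a successor (e.g. a R c).
Reflexive (axiom T): no — a is not related to itself.
Transitive (axiom 4): yes — every two-step R-path is closed by a direct edge.
Euclidean (axiom 5): yes — any two successors of a common world are R-related.
So F validates K, D; T would additionally require R to be reflexive. The strongest is D.

D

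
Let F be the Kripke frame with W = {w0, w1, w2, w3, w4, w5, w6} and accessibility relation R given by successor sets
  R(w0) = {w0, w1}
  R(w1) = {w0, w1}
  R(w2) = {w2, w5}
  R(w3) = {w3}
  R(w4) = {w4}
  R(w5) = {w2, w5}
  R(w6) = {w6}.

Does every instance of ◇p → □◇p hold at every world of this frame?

Yes

By correspondence theory, 5 is valid on a frame iff R is Euclidean.
Euclidean: yes — any two successors of a common world are R-related.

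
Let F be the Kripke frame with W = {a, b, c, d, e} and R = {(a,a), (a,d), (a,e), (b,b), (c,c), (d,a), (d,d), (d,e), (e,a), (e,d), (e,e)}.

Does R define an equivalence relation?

Reflexive: yes — every world is R-related to itself.
Symmetric: yes — every pair in R has its reverse in R.
Transitive: yes — every two-step R-path is closed by a direct edge.
So R is an equivalence relation.

Yes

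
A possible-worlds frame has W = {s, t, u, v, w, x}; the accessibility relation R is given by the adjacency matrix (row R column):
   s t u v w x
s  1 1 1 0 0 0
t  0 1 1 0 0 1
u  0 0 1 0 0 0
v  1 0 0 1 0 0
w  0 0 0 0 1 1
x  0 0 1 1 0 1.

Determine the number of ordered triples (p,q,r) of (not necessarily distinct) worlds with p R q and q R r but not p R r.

Enumerating: (s,t,x), (t,x,v), (v,s,t), (v,s,u), (w,x,u), (w,x,v), (x,v,s).

7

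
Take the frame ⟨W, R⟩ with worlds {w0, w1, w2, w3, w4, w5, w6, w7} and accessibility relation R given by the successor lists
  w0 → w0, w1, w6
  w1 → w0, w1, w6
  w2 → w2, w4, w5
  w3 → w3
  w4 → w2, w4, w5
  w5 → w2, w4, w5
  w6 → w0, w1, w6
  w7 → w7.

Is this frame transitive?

Yes

Transitive: yes — every two-step R-path is closed by a direct edge.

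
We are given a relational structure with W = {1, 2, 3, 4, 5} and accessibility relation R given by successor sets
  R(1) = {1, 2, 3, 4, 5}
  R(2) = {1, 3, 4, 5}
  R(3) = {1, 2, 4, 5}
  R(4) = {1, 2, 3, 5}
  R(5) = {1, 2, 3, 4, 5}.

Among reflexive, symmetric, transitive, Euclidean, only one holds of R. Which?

symmetric

Reflexive: no — 2 is not related to itself.
Symmetric: yes — every pair in R has its reverse in R.
Transitive: no — 2 R 1 and 1 R 2, but not 2 R 2.
Euclidean: no — 1 R 2 and 1 R 2, but not 2 R 2.
Only symmetric holds.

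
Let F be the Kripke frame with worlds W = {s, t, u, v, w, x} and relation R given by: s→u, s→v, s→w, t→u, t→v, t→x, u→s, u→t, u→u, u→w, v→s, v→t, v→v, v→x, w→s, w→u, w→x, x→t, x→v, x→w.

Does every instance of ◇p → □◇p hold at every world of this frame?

No

Axiom 5 corresponds to the accessibility relation being Euclidean.
Euclidean: no — s R u and s R v, but not u R v.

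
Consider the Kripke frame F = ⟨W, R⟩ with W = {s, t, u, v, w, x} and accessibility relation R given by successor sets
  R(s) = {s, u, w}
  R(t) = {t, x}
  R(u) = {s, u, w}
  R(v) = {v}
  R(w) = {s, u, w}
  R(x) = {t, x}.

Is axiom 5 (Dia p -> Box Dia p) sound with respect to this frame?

The schema 5 characterises exactly the Euclidean frames.
Euclidean: yes — any two successors of a common world are R-related.

Yes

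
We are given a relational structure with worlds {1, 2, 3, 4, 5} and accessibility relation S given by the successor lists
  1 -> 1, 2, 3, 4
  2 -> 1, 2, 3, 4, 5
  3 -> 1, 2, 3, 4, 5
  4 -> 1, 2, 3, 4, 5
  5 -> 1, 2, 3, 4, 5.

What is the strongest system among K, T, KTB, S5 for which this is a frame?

T

Reflexive (axiom T): yes — every world is S-related to itself.
Symmetric (axiom B): no — 5 S 1 but not 1 S 5.
Euclidean (axiom 5): no — 2 S 1 and 2 S 5, but not 1 S 5.
So F validates K, T; KTB would additionally require S to be symmetric. The strongest is T.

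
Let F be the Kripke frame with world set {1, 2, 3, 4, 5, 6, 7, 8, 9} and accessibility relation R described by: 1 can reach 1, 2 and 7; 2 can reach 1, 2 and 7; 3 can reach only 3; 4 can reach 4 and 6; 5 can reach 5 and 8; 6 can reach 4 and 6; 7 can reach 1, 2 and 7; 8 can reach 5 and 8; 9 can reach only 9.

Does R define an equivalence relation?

Yes

Reflexive: yes — every world is R-related to itself.
Symmetric: yes — every pair in R has its reverse in R.
Transitive: yes — every two-step R-path is closed by a direct edge.
So R is an equivalence relation.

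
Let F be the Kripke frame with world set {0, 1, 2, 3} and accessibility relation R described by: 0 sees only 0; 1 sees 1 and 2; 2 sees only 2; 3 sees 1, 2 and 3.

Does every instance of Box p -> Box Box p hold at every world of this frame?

Yes

By correspondence theory, 4 is valid on a frame iff R is transitive.
Transitive: yes — every two-step R-path is closed by a direct edge.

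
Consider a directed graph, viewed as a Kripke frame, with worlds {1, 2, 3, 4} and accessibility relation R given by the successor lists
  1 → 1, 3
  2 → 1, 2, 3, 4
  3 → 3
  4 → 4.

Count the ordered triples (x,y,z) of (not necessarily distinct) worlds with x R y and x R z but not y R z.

Enumerating: (1,3,1), (2,1,2), (2,1,4), (2,3,1), (2,3,2), (2,3,4), (2,4,1), (2,4,2), (2,4,3).

9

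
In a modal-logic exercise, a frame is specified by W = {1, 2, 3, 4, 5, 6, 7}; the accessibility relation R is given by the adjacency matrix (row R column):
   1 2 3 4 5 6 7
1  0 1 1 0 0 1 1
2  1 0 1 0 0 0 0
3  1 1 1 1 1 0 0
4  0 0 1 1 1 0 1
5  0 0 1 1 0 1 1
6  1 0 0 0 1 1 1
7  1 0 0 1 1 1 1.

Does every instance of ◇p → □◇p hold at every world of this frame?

No

Axiom 5 corresponds to the accessibility relation being Euclidean.
Euclidean: no — 1 R 2 and 1 R 6, but not 2 R 6.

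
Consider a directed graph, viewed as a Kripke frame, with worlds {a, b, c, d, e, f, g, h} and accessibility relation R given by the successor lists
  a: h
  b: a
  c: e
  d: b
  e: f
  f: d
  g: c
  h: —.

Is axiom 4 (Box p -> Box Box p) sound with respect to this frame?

By correspondence theory, 4 is valid on a frame iff R is transitive.
Transitive: no — b R a and a R h, but not b R h.

No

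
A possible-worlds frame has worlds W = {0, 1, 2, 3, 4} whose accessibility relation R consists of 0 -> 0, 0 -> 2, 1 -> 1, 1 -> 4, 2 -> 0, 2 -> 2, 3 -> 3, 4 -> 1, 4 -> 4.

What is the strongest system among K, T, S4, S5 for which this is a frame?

S5

Reflexive (axiom T): yes — every world is R-related to itself.
Transitive (axiom 4): yes — every two-step R-path is closed by a direct edge.
Euclidean (axiom 5): yes — any two successors of a common world are R-related.
So F validates K, T, S4, S5. The strongest is S5.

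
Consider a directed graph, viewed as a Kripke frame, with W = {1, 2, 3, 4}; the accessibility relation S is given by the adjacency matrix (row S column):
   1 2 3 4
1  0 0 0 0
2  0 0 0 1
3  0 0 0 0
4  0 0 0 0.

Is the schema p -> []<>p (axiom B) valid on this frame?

The schema B characterises exactly the symmetric frames.
Symmetric: no — 2 S 4 but not 4 S 2.

No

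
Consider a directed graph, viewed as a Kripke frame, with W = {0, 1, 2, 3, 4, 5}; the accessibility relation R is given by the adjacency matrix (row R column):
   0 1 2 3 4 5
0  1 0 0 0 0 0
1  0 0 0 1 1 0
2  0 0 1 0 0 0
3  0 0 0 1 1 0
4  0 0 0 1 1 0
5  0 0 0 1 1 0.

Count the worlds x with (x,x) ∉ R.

2

Enumerating: 1, 5.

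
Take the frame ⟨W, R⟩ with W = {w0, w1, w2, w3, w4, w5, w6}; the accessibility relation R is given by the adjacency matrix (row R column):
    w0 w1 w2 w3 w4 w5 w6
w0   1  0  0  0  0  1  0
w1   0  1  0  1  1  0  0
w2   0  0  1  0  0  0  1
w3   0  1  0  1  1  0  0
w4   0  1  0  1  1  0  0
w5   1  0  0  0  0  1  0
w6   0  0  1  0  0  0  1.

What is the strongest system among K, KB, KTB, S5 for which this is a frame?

S5

Symmetric (axiom B): yes — every pair in R has its reverse in R.
Reflexive (axiom T): yes — every world is R-related to itself.
Euclidean (axiom 5): yes — any two successors of a common world are R-related.
So F validates K, KB, KTB, S5. The strongest is S5.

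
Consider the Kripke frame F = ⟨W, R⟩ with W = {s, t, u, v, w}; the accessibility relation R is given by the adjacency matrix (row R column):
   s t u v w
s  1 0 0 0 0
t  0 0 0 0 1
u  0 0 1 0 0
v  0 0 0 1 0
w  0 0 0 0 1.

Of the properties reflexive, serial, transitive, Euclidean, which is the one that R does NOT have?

reflexive

Reflexive: no — t is not related to itself.
Serial: yes — every world has a successor (e.g. s R s).
Transitive: yes — every two-step R-path is closed by a direct edge.
Euclidean: yes — any two successors of a common world are R-related.
Only reflexive fails.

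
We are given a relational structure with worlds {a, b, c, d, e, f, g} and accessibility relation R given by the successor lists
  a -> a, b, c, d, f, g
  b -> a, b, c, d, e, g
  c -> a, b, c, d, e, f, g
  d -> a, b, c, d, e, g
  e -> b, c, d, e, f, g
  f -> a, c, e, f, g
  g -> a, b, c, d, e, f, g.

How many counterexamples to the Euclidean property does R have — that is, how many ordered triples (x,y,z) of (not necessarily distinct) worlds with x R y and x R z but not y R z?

26

Enumerating: (a,b,f), (a,d,f), (a,f,b), (a,f,d), (b,a,e), (b,e,a), (c,a,e), (c,b,f), (c,d,f), (c,e,a), (c,f,b), (c,f,d), … and 14 more.
Total: 26.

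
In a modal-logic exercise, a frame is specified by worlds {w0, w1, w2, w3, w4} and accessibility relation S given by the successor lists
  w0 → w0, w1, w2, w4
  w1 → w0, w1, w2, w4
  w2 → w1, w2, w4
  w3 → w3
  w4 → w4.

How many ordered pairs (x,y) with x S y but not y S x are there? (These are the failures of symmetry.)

4

Enumerating: (w0,w2), (w0,w4), (w1,w4), (w2,w4).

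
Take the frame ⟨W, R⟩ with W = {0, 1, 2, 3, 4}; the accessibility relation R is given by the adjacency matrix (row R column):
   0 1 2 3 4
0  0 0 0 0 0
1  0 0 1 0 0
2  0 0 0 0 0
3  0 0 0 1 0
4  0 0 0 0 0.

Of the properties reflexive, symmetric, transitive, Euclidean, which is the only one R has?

Reflexive: no — 0 is not related to itself.
Symmetric: no — 1 R 2 but not 2 R 1.
Transitive: yes — every two-step R-path is closed by a direct edge.
Euclidean: no — 1 R 2 and 1 R 2, but not 2 R 2.
Only transitive holds.

transitive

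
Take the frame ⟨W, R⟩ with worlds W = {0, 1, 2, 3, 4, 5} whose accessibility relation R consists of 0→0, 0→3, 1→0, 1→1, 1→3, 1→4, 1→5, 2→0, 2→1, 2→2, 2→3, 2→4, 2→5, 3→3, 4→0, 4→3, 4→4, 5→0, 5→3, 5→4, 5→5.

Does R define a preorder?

Reflexive: yes — every world is R-related to itself.
Transitive: yes — every two-step R-path is closed by a direct edge.
So R is a preorder.

Yes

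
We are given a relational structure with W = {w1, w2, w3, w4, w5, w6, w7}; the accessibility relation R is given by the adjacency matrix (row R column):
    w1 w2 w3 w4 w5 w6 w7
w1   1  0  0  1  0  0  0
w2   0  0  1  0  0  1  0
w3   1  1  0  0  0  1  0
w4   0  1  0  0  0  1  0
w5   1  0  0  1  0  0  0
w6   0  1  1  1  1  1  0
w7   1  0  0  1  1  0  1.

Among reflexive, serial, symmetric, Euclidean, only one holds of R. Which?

Reflexive: no — w2 is not related to itself.
Serial: yes — every world has a successor (e.g. w1 R w1).
Symmetric: no — w1 R w4 but not w4 R w1.
Euclidean: no — w3 R w1 and w3 R w2, but not w1 R w2.
Only serial holds.

serial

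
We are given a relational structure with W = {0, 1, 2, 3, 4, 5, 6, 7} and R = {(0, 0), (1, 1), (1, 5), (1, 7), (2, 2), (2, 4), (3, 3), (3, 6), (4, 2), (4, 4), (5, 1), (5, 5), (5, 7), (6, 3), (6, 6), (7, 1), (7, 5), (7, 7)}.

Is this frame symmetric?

Yes

Symmetric: yes — every pair in R has its reverse in R.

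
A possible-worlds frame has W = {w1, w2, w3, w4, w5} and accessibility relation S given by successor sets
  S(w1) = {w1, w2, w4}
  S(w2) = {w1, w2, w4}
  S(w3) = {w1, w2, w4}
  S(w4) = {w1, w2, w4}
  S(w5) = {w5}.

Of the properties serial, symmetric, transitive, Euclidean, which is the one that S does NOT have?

Serial: yes — every world has a successor (e.g. w1 S w1).
Symmetric: no — w3 S w1 but not w1 S w3.
Transitive: yes — every two-step S-path is closed by a direct edge.
Euclidean: yes — any two successors of a common world are S-related.
Only symmetric fails.

symmetric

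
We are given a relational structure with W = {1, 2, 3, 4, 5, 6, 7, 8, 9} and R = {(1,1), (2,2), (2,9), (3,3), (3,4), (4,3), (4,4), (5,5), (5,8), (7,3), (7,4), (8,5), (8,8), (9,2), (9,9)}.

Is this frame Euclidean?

Euclidean: yes — any two successors of a common world are R-related.

Yes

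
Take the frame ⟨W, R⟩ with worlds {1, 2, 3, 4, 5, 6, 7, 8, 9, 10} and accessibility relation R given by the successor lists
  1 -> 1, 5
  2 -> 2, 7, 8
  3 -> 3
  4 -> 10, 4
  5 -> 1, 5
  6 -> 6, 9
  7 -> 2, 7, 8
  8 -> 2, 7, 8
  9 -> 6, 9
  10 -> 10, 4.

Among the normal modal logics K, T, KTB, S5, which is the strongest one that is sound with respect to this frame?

S5

Reflexive (axiom T): yes — every world is R-related to itself.
Symmetric (axiom B): yes — every pair in R has its reverse in R.
Euclidean (axiom 5): yes — any two successors of a common world are R-related.
So F validates K, T, KTB, S5. The strongest is S5.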